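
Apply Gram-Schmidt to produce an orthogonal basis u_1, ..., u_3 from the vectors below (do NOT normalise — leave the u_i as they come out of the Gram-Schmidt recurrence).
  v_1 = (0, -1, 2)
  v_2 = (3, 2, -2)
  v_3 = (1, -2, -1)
Orthogonal basis:
  u_1 = (0, -1, 2)
  u_2 = (3, 4/5, 2/5)
  u_3 = (34/49, -102/49, -51/49)

Apply the Gram-Schmidt recurrence
  u_1 = v_1
  u_i = v_i − Σ_{j<i} ((v_i · u_j) / (u_j · u_j)) · u_j.

Step by step this gives:
  u_1 = (0, -1, 2)
  u_2 = (3, 4/5, 2/5)
  u_3 = (34/49, -102/49, -51/49)

Orthogonality check:
  u_2 · u_1 = 0 (should be 0)
  u_3 · u_1 = 0 (should be 0)
  u_3 · u_2 = 0 (should be 0)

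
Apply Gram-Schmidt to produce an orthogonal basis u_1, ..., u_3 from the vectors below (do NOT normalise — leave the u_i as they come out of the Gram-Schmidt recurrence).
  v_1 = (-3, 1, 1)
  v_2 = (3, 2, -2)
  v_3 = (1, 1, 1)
Orthogonal basis:
  u_1 = (-3, 1, 1)
  u_2 = (6/11, 31/11, -13/11)
  u_3 = (32/53, 24/53, 72/53)

Apply the Gram-Schmidt recurrence
  u_1 = v_1
  u_i = v_i − Σ_{j<i} ((v_i · u_j) / (u_j · u_j)) · u_j.

Step by step this gives:
  u_1 = (-3, 1, 1)
  u_2 = (6/11, 31/11, -13/11)
  u_3 = (32/53, 24/53, 72/53)

Orthogonality check:
  u_2 · u_1 = 0 (should be 0)
  u_3 · u_1 = 0 (should be 0)
  u_3 · u_2 = 0 (should be 0)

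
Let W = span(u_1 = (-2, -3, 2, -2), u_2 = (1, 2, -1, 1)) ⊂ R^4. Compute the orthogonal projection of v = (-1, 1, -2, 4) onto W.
proj_W(v) = (5/3, 1, -5/3, 5/3)

Set up U = [u_1 | ... | u_2] ∈ R^(4×2). The projector onto W = col(U) is P = U (U^T U)^(-1) U^T.
Compute U^T U =
  [21, -12]
  [-12, 7],
and U^T v = (-13, 7).
Solve U^T U · c = U^T v for the coefficients: c = (-7/3, -3). The projection is proj_W(v) = U c.
Check: (v - proj_W(v)) · u_1 = 0  (should be 0).
Check: (v - proj_W(v)) · u_2 = 0  (should be 0).
Result: proj_W(v) = (5/3, 1, -5/3, 5/3).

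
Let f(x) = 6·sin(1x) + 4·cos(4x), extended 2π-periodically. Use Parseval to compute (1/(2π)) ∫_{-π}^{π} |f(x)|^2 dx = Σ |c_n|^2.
Σ |c_n|^2 = 26

Expand |f|^2 and use orthogonality of {sin(nx), cos(mx)} on [-π, π]:
  ∫_{-π}^{π} sin(nx)^2 dx = π, ∫ cos(mx)^2 dx = π, and cross terms integrate to 0.
So ∫_{-π}^{π} f(x)^2 dx = 6^2 · π + 4^2 · π = (36 + 16)π.
Divide by 2π: (36 + 16)/2 = 26.
By Parseval, this equals Σ |c_n|^2.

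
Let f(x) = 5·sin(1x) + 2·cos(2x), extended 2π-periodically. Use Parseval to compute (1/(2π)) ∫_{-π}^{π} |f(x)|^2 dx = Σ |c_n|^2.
Σ |c_n|^2 = 29/2

Expand |f|^2 and use orthogonality of {sin(nx), cos(mx)} on [-π, π]:
  ∫_{-π}^{π} sin(nx)^2 dx = π, ∫ cos(mx)^2 dx = π, and cross terms integrate to 0.
So ∫_{-π}^{π} f(x)^2 dx = 5^2 · π + 2^2 · π = (25 + 4)π.
Divide by 2π: (25 + 4)/2 = 29/2.
By Parseval, this equals Σ |c_n|^2.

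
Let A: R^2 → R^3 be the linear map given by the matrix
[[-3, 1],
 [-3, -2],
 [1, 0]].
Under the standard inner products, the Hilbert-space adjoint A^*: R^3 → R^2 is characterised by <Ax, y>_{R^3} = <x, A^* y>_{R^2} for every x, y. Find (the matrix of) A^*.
A^* = A^T =
[[-3, -3, 1],
 [1, -2, 0]]

For real matrices with standard dot products, the defining identity <Ax, y> = <x, A^* y> gives (Ax)^T y = x^T (A^*) y, i.e. x^T A^T y = x^T (A^*) y. Since this holds for all x, y, we must have A^* = A^T. Therefore
A^* =
[[-3, -3, 1],
 [1, -2, 0]].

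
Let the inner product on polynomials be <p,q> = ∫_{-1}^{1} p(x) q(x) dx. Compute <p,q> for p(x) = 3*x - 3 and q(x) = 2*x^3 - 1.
<p,q> = 42/5

Expand the product: p(x)·q(x) = 6*x^4 - 6*x^3 - 3*x + 3.
∫_{-1}^{1} of each monomial x^k gives [2/(k+1) if k even, 0 if k odd]. Integrating term-by-term (or equivalently evaluating the antiderivative F(x) = 6*x^5/5 - 3*x^4/2 - 3*x^2/2 + 3*x at the endpoints):
  F(1) − F(−1) = 6/5 − (-36/5) = 42/5.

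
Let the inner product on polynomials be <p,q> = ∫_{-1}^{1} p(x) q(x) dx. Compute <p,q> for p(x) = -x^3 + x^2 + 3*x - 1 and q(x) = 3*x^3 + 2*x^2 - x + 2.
<p,q> = -72/35

Expand the product: p(x)·q(x) = -3*x^6 + x^5 + 12*x^4 - 3*x^2 + 7*x - 2.
∫_{-1}^{1} of each monomial x^k gives [2/(k+1) if k even, 0 if k odd]. Integrating term-by-term (or equivalently evaluating the antiderivative F(x) = -3*x^7/7 + x^6/6 + 12*x^5/5 - x^3 + 7*x^2/2 - 2*x at the endpoints):
  F(1) − F(−1) = 277/105 − (493/105) = -72/35.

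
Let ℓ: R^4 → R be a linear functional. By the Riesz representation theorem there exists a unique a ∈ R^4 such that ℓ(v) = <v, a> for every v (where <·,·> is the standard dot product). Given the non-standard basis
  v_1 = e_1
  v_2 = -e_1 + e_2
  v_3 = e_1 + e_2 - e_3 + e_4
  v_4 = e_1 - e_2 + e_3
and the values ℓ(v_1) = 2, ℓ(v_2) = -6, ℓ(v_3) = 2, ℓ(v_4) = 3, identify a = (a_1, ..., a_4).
a = (2, -4, -3, 1)

Write a = (a_1, ..., a_4) in the standard basis. For each basis vector v_i, ℓ(v_i) = <v_i, a> is a linear equation in the a_j's. Collect the n equations into a matrix system V a = ℓ, where row i of V is v_i (expressed in the standard basis). Since V is invertible (lower-triangular with 1s on the diagonal, up to permutation), solve by back-substitution:
  V =
[[1, 0, 0, 0],
 [-1, 1, 0, 0],
 [1, 1, -1, 1],
 [1, -1, 1, 0]]
  V a = (2, -6, 2, 3)
Solving gives a = (2, -4, -3, 1).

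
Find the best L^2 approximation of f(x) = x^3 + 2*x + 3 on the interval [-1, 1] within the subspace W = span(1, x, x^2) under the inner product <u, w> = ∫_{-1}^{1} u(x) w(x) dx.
g(x) = 13*x/5 + 3

The best approximation g ∈ W is the orthogonal projection of f onto W. Writing g = a_0 + a_1 x + a_2 x^2, the coefficients solve the normal equations G · a = b where
  G_{ij} = <φ_i, φ_j> and b_i = <f, φ_i>, with φ_0 = 1, φ_1 = x, φ_2 = x^2.
G =
  [2, 0, 2/3]
  [0, 2/3, 0]
  [2/3, 0, 2/5],
b = (6, 26/15, 2).
Solving gives a_0 = 3, a_1 = 13/5, a_2 = 0, so
  g(x) = 13*x/5 + 3.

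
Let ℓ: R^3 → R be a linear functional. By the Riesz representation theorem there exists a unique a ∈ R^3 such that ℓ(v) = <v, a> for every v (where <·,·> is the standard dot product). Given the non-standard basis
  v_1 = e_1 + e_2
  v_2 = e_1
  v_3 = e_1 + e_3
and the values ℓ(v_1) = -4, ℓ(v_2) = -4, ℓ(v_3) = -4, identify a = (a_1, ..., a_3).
a = (-4, 0, 0)

Write a = (a_1, ..., a_3) in the standard basis. For each basis vector v_i, ℓ(v_i) = <v_i, a> is a linear equation in the a_j's. Collect the n equations into a matrix system V a = ℓ, where row i of V is v_i (expressed in the standard basis). Since V is invertible (lower-triangular with 1s on the diagonal, up to permutation), solve by back-substitution:
  V =
[[1, 1, 0],
 [1, 0, 0],
 [1, 0, 1]]
  V a = (-4, -4, -4)
Solving gives a = (-4, 0, 0).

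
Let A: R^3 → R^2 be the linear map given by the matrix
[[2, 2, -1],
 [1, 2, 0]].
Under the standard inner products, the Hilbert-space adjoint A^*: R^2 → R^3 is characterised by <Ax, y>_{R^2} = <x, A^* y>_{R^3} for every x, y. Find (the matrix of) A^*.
A^* = A^T =
[[2, 1],
 [2, 2],
 [-1, 0]]

For real matrices with standard dot products, the defining identity <Ax, y> = <x, A^* y> gives (Ax)^T y = x^T (A^*) y, i.e. x^T A^T y = x^T (A^*) y. Since this holds for all x, y, we must have A^* = A^T. Therefore
A^* =
[[2, 1],
 [2, 2],
 [-1, 0]].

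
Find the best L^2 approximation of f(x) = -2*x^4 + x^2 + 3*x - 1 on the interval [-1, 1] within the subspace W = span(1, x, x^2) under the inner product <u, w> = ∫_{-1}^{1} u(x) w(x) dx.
g(x) = -5*x^2/7 + 3*x - 29/35

The best approximation g ∈ W is the orthogonal projection of f onto W. Writing g = a_0 + a_1 x + a_2 x^2, the coefficients solve the normal equations G · a = b where
  G_{ij} = <φ_i, φ_j> and b_i = <f, φ_i>, with φ_0 = 1, φ_1 = x, φ_2 = x^2.
G =
  [2, 0, 2/3]
  [0, 2/3, 0]
  [2/3, 0, 2/5],
b = (-32/15, 2, -88/105).
Solving gives a_0 = -29/35, a_1 = 3, a_2 = -5/7, so
  g(x) = -5*x^2/7 + 3*x - 29/35.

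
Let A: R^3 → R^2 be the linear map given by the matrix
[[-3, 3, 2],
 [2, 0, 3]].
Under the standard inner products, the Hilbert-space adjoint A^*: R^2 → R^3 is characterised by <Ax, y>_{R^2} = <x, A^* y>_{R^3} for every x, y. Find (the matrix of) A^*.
A^* = A^T =
[[-3, 2],
 [3, 0],
 [2, 3]]

For real matrices with standard dot products, the defining identity <Ax, y> = <x, A^* y> gives (Ax)^T y = x^T (A^*) y, i.e. x^T A^T y = x^T (A^*) y. Since this holds for all x, y, we must have A^* = A^T. Therefore
A^* =
[[-3, 2],
 [3, 0],
 [2, 3]].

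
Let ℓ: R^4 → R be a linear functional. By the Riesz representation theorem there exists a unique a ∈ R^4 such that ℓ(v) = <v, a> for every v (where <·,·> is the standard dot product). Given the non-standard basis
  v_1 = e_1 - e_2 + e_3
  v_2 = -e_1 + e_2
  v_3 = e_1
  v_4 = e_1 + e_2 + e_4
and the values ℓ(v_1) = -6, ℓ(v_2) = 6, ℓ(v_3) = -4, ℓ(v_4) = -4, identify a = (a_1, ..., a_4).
a = (-4, 2, 0, -2)

Write a = (a_1, ..., a_4) in the standard basis. For each basis vector v_i, ℓ(v_i) = <v_i, a> is a linear equation in the a_j's. Collect the n equations into a matrix system V a = ℓ, where row i of V is v_i (expressed in the standard basis). Since V is invertible (lower-triangular with 1s on the diagonal, up to permutation), solve by back-substitution:
  V =
[[1, -1, 1, 0],
 [-1, 1, 0, 0],
 [1, 0, 0, 0],
 [1, 1, 0, 1]]
  V a = (-6, 6, -4, -4)
Solving gives a = (-4, 2, 0, -2).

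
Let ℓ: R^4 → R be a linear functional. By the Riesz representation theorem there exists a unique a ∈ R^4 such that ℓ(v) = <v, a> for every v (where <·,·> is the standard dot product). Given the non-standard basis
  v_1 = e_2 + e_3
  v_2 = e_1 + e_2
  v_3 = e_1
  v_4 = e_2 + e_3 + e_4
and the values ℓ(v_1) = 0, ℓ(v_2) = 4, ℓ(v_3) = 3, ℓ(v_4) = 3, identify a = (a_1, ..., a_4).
a = (3, 1, -1, 3)

Write a = (a_1, ..., a_4) in the standard basis. For each basis vector v_i, ℓ(v_i) = <v_i, a> is a linear equation in the a_j's. Collect the n equations into a matrix system V a = ℓ, where row i of V is v_i (expressed in the standard basis). Since V is invertible (lower-triangular with 1s on the diagonal, up to permutation), solve by back-substitution:
  V =
[[0, 1, 1, 0],
 [1, 1, 0, 0],
 [1, 0, 0, 0],
 [0, 1, 1, 1]]
  V a = (0, 4, 3, 3)
Solving gives a = (3, 1, -1, 3).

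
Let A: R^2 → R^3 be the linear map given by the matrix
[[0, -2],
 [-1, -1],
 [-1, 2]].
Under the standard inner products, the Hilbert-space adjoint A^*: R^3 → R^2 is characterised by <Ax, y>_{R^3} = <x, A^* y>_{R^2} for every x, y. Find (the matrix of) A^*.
A^* = A^T =
[[0, -1, -1],
 [-2, -1, 2]]

For real matrices with standard dot products, the defining identity <Ax, y> = <x, A^* y> gives (Ax)^T y = x^T (A^*) y, i.e. x^T A^T y = x^T (A^*) y. Since this holds for all x, y, we must have A^* = A^T. Therefore
A^* =
[[0, -1, -1],
 [-2, -1, 2]].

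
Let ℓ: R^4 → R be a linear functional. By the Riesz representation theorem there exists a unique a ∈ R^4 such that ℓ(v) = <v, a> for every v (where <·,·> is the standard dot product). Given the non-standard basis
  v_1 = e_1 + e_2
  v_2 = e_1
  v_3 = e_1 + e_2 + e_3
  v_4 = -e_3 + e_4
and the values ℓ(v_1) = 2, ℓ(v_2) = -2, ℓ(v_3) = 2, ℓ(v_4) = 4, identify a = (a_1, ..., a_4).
a = (-2, 4, 0, 4)

Write a = (a_1, ..., a_4) in the standard basis. For each basis vector v_i, ℓ(v_i) = <v_i, a> is a linear equation in the a_j's. Collect the n equations into a matrix system V a = ℓ, where row i of V is v_i (expressed in the standard basis). Since V is invertible (lower-triangular with 1s on the diagonal, up to permutation), solve by back-substitution:
  V =
[[1, 1, 0, 0],
 [1, 0, 0, 0],
 [1, 1, 1, 0],
 [0, 0, -1, 1]]
  V a = (2, -2, 2, 4)
Solving gives a = (-2, 4, 0, 4).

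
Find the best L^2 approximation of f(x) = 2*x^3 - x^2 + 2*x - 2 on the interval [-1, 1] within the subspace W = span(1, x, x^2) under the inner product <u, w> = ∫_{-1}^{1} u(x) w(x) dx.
g(x) = -x^2 + 16*x/5 - 2

The best approximation g ∈ W is the orthogonal projection of f onto W. Writing g = a_0 + a_1 x + a_2 x^2, the coefficients solve the normal equations G · a = b where
  G_{ij} = <φ_i, φ_j> and b_i = <f, φ_i>, with φ_0 = 1, φ_1 = x, φ_2 = x^2.
G =
  [2, 0, 2/3]
  [0, 2/3, 0]
  [2/3, 0, 2/5],
b = (-14/3, 32/15, -26/15).
Solving gives a_0 = -2, a_1 = 16/5, a_2 = -1, so
  g(x) = -x^2 + 16*x/5 - 2.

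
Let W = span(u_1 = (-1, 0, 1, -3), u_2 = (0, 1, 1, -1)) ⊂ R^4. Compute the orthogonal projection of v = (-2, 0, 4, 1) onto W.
proj_W(v) = (3/17, 21/17, 18/17, -12/17)

Set up U = [u_1 | ... | u_2] ∈ R^(4×2). The projector onto W = col(U) is P = U (U^T U)^(-1) U^T.
Compute U^T U =
  [11, 4]
  [4, 3],
and U^T v = (3, 3).
Solve U^T U · c = U^T v for the coefficients: c = (-3/17, 21/17). The projection is proj_W(v) = U c.
Check: (v - proj_W(v)) · u_1 = 0  (should be 0).
Check: (v - proj_W(v)) · u_2 = 0  (should be 0).
Result: proj_W(v) = (3/17, 21/17, 18/17, -12/17).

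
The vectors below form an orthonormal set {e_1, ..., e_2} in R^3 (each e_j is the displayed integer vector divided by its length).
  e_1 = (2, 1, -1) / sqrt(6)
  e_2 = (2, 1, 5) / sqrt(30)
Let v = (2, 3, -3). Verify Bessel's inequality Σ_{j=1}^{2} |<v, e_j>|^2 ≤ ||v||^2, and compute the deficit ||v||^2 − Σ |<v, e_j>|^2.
Σ |<v, e_j>|^2 = 94/5; ||v||^2 = 22; deficit = 16/5

Write each e_j = u_j / sqrt(<u_j, u_j>) where u_j is the displayed integer vector. Then <v, e_j> = <v, u_j> / sqrt(<u_j, u_j>), so |<v, e_j>|^2 = <v, u_j>^2 / <u_j, u_j>.
Coefficients: <v, e_1> = 10/sqrt(6), <v, e_2> = -8/sqrt(30).
Square and sum: Σ |<v, e_j>|^2 = 94/5.
Compute ||v||^2 = v·v = 22.
Deficit = 22 − 94/5 = 16/5 ≥ 0, confirming Bessel's inequality. (The deficit equals ||v − Σ <v,e_j> e_j||^2, the squared distance from v to span{e_j}.)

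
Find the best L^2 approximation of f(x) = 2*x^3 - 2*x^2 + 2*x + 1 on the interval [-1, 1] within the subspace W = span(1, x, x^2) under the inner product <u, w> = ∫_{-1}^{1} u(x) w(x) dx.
g(x) = -2*x^2 + 16*x/5 + 1

The best approximation g ∈ W is the orthogonal projection of f onto W. Writing g = a_0 + a_1 x + a_2 x^2, the coefficients solve the normal equations G · a = b where
  G_{ij} = <φ_i, φ_j> and b_i = <f, φ_i>, with φ_0 = 1, φ_1 = x, φ_2 = x^2.
G =
  [2, 0, 2/3]
  [0, 2/3, 0]
  [2/3, 0, 2/5],
b = (2/3, 32/15, -2/15).
Solving gives a_0 = 1, a_1 = 16/5, a_2 = -2, so
  g(x) = -2*x^2 + 16*x/5 + 1.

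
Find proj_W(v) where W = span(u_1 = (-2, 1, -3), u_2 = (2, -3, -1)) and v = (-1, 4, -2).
proj_W(v) = (-8/3, 8/3, -4/3)

Set up U = [u_1 | ... | u_2] ∈ R^(3×2). The projector onto W = col(U) is P = U (U^T U)^(-1) U^T.
Compute U^T U =
  [14, -4]
  [-4, 14],
and U^T v = (12, -12).
Solve U^T U · c = U^T v for the coefficients: c = (2/3, -2/3). The projection is proj_W(v) = U c.
Check: (v - proj_W(v)) · u_1 = 0  (should be 0).
Check: (v - proj_W(v)) · u_2 = 0  (should be 0).
Result: proj_W(v) = (-8/3, 8/3, -4/3).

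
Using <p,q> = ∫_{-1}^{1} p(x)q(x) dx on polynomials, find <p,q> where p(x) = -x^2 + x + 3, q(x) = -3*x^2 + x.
<p,q> = -62/15

Expand the product: p(x)·q(x) = 3*x^4 - 4*x^3 - 8*x^2 + 3*x.
∫_{-1}^{1} of each monomial x^k gives [2/(k+1) if k even, 0 if k odd]. Integrating term-by-term (or equivalently evaluating the antiderivative F(x) = 3*x^5/5 - x^4 - 8*x^3/3 + 3*x^2/2 at the endpoints):
  F(1) − F(−1) = -47/30 − (77/30) = -62/15.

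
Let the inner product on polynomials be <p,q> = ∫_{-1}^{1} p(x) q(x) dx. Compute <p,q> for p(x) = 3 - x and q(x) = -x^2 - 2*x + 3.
<p,q> = 52/3

Expand the product: p(x)·q(x) = x^3 - x^2 - 9*x + 9.
∫_{-1}^{1} of each monomial x^k gives [2/(k+1) if k even, 0 if k odd]. Integrating term-by-term (or equivalently evaluating the antiderivative F(x) = x^4/4 - x^3/3 - 9*x^2/2 + 9*x at the endpoints):
  F(1) − F(−1) = 53/12 − (-155/12) = 52/3.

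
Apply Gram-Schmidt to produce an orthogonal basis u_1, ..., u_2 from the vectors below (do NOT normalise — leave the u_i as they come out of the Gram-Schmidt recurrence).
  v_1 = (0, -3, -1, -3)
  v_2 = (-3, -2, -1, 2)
Orthogonal basis:
  u_1 = (0, -3, -1, -3)
  u_2 = (-3, -35/19, -18/19, 41/19)

Apply the Gram-Schmidt recurrence
  u_1 = v_1
  u_i = v_i − Σ_{j<i} ((v_i · u_j) / (u_j · u_j)) · u_j.

Step by step this gives:
  u_1 = (0, -3, -1, -3)
  u_2 = (-3, -35/19, -18/19, 41/19)

Orthogonality check:
  u_2 · u_1 = 0 (should be 0)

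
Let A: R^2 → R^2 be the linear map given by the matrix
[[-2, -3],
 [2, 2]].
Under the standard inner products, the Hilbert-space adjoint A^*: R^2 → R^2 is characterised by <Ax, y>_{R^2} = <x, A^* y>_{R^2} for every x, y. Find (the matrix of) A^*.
A^* = A^T =
[[-2, 2],
 [-3, 2]]

For real matrices with standard dot products, the defining identity <Ax, y> = <x, A^* y> gives (Ax)^T y = x^T (A^*) y, i.e. x^T A^T y = x^T (A^*) y. Since this holds for all x, y, we must have A^* = A^T. Therefore
A^* =
[[-2, 2],
 [-3, 2]].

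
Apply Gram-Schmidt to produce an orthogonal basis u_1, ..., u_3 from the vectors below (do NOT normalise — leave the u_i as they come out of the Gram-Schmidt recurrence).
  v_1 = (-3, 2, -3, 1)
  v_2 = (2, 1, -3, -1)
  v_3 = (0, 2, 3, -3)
Orthogonal basis:
  u_1 = (-3, 2, -3, 1)
  u_2 = (58/23, 15/23, -57/23, -27/23)
  u_3 = (-192/329, 926/329, 495/329, -943/329)

Apply the Gram-Schmidt recurrence
  u_1 = v_1
  u_i = v_i − Σ_{j<i} ((v_i · u_j) / (u_j · u_j)) · u_j.

Step by step this gives:
  u_1 = (-3, 2, -3, 1)
  u_2 = (58/23, 15/23, -57/23, -27/23)
  u_3 = (-192/329, 926/329, 495/329, -943/329)

Orthogonality check:
  u_2 · u_1 = 0 (should be 0)
  u_3 · u_1 = 0 (should be 0)
  u_3 · u_2 = 0 (should be 0)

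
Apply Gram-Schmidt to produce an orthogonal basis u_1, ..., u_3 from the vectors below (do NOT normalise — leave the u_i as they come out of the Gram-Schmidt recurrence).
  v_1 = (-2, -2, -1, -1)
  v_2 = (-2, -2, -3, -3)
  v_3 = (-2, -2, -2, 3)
Orthogonal basis:
  u_1 = (-2, -2, -1, -1)
  u_2 = (4/5, 4/5, -8/5, -8/5)
  u_3 = (0, 0, -5/2, 5/2)

Apply the Gram-Schmidt recurrence
  u_1 = v_1
  u_i = v_i − Σ_{j<i} ((v_i · u_j) / (u_j · u_j)) · u_j.

Step by step this gives:
  u_1 = (-2, -2, -1, -1)
  u_2 = (4/5, 4/5, -8/5, -8/5)
  u_3 = (0, 0, -5/2, 5/2)

Orthogonality check:
  u_2 · u_1 = 0 (should be 0)
  u_3 · u_1 = 0 (should be 0)
  u_3 · u_2 = 0 (should be 0)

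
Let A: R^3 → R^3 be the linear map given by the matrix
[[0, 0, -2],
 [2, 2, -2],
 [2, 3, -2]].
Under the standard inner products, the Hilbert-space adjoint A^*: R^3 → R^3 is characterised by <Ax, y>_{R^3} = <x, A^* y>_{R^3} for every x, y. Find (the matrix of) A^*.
A^* = A^T =
[[0, 2, 2],
 [0, 2, 3],
 [-2, -2, -2]]

For real matrices with standard dot products, the defining identity <Ax, y> = <x, A^* y> gives (Ax)^T y = x^T (A^*) y, i.e. x^T A^T y = x^T (A^*) y. Since this holds for all x, y, we must have A^* = A^T. Therefore
A^* =
[[0, 2, 2],
 [0, 2, 3],
 [-2, -2, -2]].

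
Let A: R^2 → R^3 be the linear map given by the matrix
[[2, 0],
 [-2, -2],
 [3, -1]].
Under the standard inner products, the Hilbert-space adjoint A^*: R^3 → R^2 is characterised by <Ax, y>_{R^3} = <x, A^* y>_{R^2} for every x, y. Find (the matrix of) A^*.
A^* = A^T =
[[2, -2, 3],
 [0, -2, -1]]

For real matrices with standard dot products, the defining identity <Ax, y> = <x, A^* y> gives (Ax)^T y = x^T (A^*) y, i.e. x^T A^T y = x^T (A^*) y. Since this holds for all x, y, we must have A^* = A^T. Therefore
A^* =
[[2, -2, 3],
 [0, -2, -1]].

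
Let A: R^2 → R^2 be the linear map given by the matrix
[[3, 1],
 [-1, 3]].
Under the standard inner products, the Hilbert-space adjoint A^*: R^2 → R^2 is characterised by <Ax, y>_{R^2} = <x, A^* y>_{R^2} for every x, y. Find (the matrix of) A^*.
A^* = A^T =
[[3, -1],
 [1, 3]]

For real matrices with standard dot products, the defining identity <Ax, y> = <x, A^* y> gives (Ax)^T y = x^T (A^*) y, i.e. x^T A^T y = x^T (A^*) y. Since this holds for all x, y, we must have A^* = A^T. Therefore
A^* =
[[3, -1],
 [1, 3]].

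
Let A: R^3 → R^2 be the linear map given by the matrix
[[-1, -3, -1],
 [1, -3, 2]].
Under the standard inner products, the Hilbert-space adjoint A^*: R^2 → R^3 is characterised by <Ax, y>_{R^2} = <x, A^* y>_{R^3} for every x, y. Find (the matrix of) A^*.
A^* = A^T =
[[-1, 1],
 [-3, -3],
 [-1, 2]]

For real matrices with standard dot products, the defining identity <Ax, y> = <x, A^* y> gives (Ax)^T y = x^T (A^*) y, i.e. x^T A^T y = x^T (A^*) y. Since this holds for all x, y, we must have A^* = A^T. Therefore
A^* =
[[-1, 1],
 [-3, -3],
 [-1, 2]].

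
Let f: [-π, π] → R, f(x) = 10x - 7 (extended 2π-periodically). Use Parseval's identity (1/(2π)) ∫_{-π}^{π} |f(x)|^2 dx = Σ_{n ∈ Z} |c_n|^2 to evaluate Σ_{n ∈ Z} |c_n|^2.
Σ |c_n|^2 = 100π^2/3 + 49

Expand and integrate term by term over [-π, π]:
  ∫ (10x)^2 dx = 100·(2π^3/3); ∫ 2·10·(-7)·x dx = 0 (odd integrand); ∫ (-7)^2 dx = 49·2π.
So (1/(2π)) ∫_{-π}^{π} (10x - 7)^2 dx = 100π^2/3 + 49 = 100π^2/3 + 49.
Parseval ⇒ Σ |c_n|^2 = 100π^2/3 + 49.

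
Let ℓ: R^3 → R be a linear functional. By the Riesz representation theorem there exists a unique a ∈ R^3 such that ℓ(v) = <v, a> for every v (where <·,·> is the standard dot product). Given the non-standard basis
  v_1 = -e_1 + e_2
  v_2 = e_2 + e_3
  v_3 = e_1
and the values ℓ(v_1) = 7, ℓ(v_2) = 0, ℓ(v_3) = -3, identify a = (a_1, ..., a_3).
a = (-3, 4, -4)

Write a = (a_1, ..., a_3) in the standard basis. For each basis vector v_i, ℓ(v_i) = <v_i, a> is a linear equation in the a_j's. Collect the n equations into a matrix system V a = ℓ, where row i of V is v_i (expressed in the standard basis). Since V is invertible (lower-triangular with 1s on the diagonal, up to permutation), solve by back-substitution:
  V =
[[-1, 1, 0],
 [0, 1, 1],
 [1, 0, 0]]
  V a = (7, 0, -3)
Solving gives a = (-3, 4, -4).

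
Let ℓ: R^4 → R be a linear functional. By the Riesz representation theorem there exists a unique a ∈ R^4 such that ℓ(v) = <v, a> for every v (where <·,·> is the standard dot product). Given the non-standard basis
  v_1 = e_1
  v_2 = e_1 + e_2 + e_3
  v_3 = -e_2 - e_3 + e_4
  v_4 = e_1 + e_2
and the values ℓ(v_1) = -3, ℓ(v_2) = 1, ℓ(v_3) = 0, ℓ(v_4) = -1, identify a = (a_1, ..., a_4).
a = (-3, 2, 2, 4)

Write a = (a_1, ..., a_4) in the standard basis. For each basis vector v_i, ℓ(v_i) = <v_i, a> is a linear equation in the a_j's. Collect the n equations into a matrix system V a = ℓ, where row i of V is v_i (expressed in the standard basis). Since V is invertible (lower-triangular with 1s on the diagonal, up to permutation), solve by back-substitution:
  V =
[[1, 0, 0, 0],
 [1, 1, 1, 0],
 [0, -1, -1, 1],
 [1, 1, 0, 0]]
  V a = (-3, 1, 0, -1)
Solving gives a = (-3, 2, 2, 4).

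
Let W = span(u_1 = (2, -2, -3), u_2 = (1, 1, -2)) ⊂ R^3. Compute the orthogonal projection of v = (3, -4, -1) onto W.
proj_W(v) = (107/66, -277/66, -59/33)

Set up U = [u_1 | ... | u_2] ∈ R^(3×2). The projector onto W = col(U) is P = U (U^T U)^(-1) U^T.
Compute U^T U =
  [17, 6]
  [6, 6],
and U^T v = (17, 1).
Solve U^T U · c = U^T v for the coefficients: c = (16/11, -85/66). The projection is proj_W(v) = U c.
Check: (v - proj_W(v)) · u_1 = 0  (should be 0).
Check: (v - proj_W(v)) · u_2 = 0  (should be 0).
Result: proj_W(v) = (107/66, -277/66, -59/33).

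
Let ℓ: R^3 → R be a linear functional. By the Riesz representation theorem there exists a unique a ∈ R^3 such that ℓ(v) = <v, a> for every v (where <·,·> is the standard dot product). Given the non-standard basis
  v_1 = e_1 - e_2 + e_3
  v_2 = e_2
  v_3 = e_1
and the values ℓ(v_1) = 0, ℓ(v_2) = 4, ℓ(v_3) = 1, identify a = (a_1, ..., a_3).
a = (1, 4, 3)

Write a = (a_1, ..., a_3) in the standard basis. For each basis vector v_i, ℓ(v_i) = <v_i, a> is a linear equation in the a_j's. Collect the n equations into a matrix system V a = ℓ, where row i of V is v_i (expressed in the standard basis). Since V is invertible (lower-triangular with 1s on the diagonal, up to permutation), solve by back-substitution:
  V =
[[1, -1, 1],
 [0, 1, 0],
 [1, 0, 0]]
  V a = (0, 4, 1)
Solving gives a = (1, 4, 3).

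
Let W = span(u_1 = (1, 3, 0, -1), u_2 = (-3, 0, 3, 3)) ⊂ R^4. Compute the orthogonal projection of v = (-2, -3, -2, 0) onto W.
proj_W(v) = (-11/29, -99/29, -22/29, 11/29)

Set up U = [u_1 | ... | u_2] ∈ R^(4×2). The projector onto W = col(U) is P = U (U^T U)^(-1) U^T.
Compute U^T U =
  [11, -6]
  [-6, 27],
and U^T v = (-11, 0).
Solve U^T U · c = U^T v for the coefficients: c = (-33/29, -22/87). The projection is proj_W(v) = U c.
Check: (v - proj_W(v)) · u_1 = 0  (should be 0).
Check: (v - proj_W(v)) · u_2 = 0  (should be 0).
Result: proj_W(v) = (-11/29, -99/29, -22/29, 11/29).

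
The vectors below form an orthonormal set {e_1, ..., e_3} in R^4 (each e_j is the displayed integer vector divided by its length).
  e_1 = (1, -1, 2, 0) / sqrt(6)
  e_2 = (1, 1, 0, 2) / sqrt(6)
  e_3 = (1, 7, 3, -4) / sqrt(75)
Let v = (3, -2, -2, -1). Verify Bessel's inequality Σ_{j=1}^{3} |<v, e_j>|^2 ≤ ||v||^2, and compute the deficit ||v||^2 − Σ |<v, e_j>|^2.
Σ |<v, e_j>|^2 = 194/75; ||v||^2 = 18; deficit = 1156/75

Write each e_j = u_j / sqrt(<u_j, u_j>) where u_j is the displayed integer vector. Then <v, e_j> = <v, u_j> / sqrt(<u_j, u_j>), so |<v, e_j>|^2 = <v, u_j>^2 / <u_j, u_j>.
Coefficients: <v, e_1> = 1/sqrt(6), <v, e_2> = -1/sqrt(6), <v, e_3> = -13/sqrt(75).
Square and sum: Σ |<v, e_j>|^2 = 194/75.
Compute ||v||^2 = v·v = 18.
Deficit = 18 − 194/75 = 1156/75 ≥ 0, confirming Bessel's inequality. (The deficit equals ||v − Σ <v,e_j> e_j||^2, the squared distance from v to span{e_j}.)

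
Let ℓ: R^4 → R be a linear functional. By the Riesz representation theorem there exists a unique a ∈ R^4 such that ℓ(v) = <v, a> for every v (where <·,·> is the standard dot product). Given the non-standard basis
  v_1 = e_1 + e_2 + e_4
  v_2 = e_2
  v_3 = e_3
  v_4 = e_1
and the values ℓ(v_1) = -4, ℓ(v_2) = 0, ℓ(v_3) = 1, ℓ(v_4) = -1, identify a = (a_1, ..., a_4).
a = (-1, 0, 1, -3)

Write a = (a_1, ..., a_4) in the standard basis. For each basis vector v_i, ℓ(v_i) = <v_i, a> is a linear equation in the a_j's. Collect the n equations into a matrix system V a = ℓ, where row i of V is v_i (expressed in the standard basis). Since V is invertible (lower-triangular with 1s on the diagonal, up to permutation), solve by back-substitution:
  V =
[[1, 1, 0, 1],
 [0, 1, 0, 0],
 [0, 0, 1, 0],
 [1, 0, 0, 0]]
  V a = (-4, 0, 1, -1)
Solving gives a = (-1, 0, 1, -3).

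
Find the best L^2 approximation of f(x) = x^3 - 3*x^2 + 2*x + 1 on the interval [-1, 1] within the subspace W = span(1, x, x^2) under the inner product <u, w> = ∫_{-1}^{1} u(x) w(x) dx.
g(x) = -3*x^2 + 13*x/5 + 1

The best approximation g ∈ W is the orthogonal projection of f onto W. Writing g = a_0 + a_1 x + a_2 x^2, the coefficients solve the normal equations G · a = b where
  G_{ij} = <φ_i, φ_j> and b_i = <f, φ_i>, with φ_0 = 1, φ_1 = x, φ_2 = x^2.
G =
  [2, 0, 2/3]
  [0, 2/3, 0]
  [2/3, 0, 2/5],
b = (0, 26/15, -8/15).
Solving gives a_0 = 1, a_1 = 13/5, a_2 = -3, so
  g(x) = -3*x^2 + 13*x/5 + 1.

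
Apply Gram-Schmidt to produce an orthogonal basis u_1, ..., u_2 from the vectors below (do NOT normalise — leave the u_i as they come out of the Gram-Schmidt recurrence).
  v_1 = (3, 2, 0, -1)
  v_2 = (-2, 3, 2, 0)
Orthogonal basis:
  u_1 = (3, 2, 0, -1)
  u_2 = (-2, 3, 2, 0)

Apply the Gram-Schmidt recurrence
  u_1 = v_1
  u_i = v_i − Σ_{j<i} ((v_i · u_j) / (u_j · u_j)) · u_j.

Step by step this gives:
  u_1 = (3, 2, 0, -1)
  u_2 = (-2, 3, 2, 0)

Orthogonality check:
  u_2 · u_1 = 0 (should be 0)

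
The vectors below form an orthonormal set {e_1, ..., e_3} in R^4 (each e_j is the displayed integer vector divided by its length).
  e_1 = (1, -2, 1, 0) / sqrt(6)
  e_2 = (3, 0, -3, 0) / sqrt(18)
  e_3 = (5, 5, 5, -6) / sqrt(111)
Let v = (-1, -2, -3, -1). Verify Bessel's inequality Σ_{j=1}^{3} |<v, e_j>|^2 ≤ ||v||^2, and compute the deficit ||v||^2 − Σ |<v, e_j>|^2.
Σ |<v, e_j>|^2 = 266/37; ||v||^2 = 15; deficit = 289/37

Write each e_j = u_j / sqrt(<u_j, u_j>) where u_j is the displayed integer vector. Then <v, e_j> = <v, u_j> / sqrt(<u_j, u_j>), so |<v, e_j>|^2 = <v, u_j>^2 / <u_j, u_j>.
Coefficients: <v, e_1> = 0/sqrt(6), <v, e_2> = 6/sqrt(18), <v, e_3> = -24/sqrt(111).
Square and sum: Σ |<v, e_j>|^2 = 266/37.
Compute ||v||^2 = v·v = 15.
Deficit = 15 − 266/37 = 289/37 ≥ 0, confirming Bessel's inequality. (The deficit equals ||v − Σ <v,e_j> e_j||^2, the squared distance from v to span{e_j}.)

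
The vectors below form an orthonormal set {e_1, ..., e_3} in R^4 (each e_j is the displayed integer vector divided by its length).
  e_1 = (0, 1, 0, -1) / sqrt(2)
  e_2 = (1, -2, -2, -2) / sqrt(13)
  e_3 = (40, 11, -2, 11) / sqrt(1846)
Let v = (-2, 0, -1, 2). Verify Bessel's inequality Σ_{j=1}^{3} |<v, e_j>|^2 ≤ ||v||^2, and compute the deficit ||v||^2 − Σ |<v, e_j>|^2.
Σ |<v, e_j>|^2 = 350/71; ||v||^2 = 9; deficit = 289/71

Write each e_j = u_j / sqrt(<u_j, u_j>) where u_j is the displayed integer vector. Then <v, e_j> = <v, u_j> / sqrt(<u_j, u_j>), so |<v, e_j>|^2 = <v, u_j>^2 / <u_j, u_j>.
Coefficients: <v, e_1> = -2/sqrt(2), <v, e_2> = -4/sqrt(13), <v, e_3> = -56/sqrt(1846).
Square and sum: Σ |<v, e_j>|^2 = 350/71.
Compute ||v||^2 = v·v = 9.
Deficit = 9 − 350/71 = 289/71 ≥ 0, confirming Bessel's inequality. (The deficit equals ||v − Σ <v,e_j> e_j||^2, the squared distance from v to span{e_j}.)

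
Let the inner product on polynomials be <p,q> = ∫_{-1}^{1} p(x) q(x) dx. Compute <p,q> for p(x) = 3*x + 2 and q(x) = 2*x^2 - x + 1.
<p,q> = 14/3

Expand the product: p(x)·q(x) = 6*x^3 + x^2 + x + 2.
∫_{-1}^{1} of each monomial x^k gives [2/(k+1) if k even, 0 if k odd]. Integrating term-by-term (or equivalently evaluating the antiderivative F(x) = 3*x^4/2 + x^3/3 + x^2/2 + 2*x at the endpoints):
  F(1) − F(−1) = 13/3 − (-1/3) = 14/3.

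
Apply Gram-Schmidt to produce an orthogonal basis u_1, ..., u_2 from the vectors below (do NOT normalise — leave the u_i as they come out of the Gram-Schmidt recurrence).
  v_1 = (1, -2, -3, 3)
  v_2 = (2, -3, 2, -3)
Orthogonal basis:
  u_1 = (1, -2, -3, 3)
  u_2 = (53/23, -83/23, 25/23, -48/23)

Apply the Gram-Schmidt recurrence
  u_1 = v_1
  u_i = v_i − Σ_{j<i} ((v_i · u_j) / (u_j · u_j)) · u_j.

Step by step this gives:
  u_1 = (1, -2, -3, 3)
  u_2 = (53/23, -83/23, 25/23, -48/23)

Orthogonality check:
  u_2 · u_1 = 0 (should be 0)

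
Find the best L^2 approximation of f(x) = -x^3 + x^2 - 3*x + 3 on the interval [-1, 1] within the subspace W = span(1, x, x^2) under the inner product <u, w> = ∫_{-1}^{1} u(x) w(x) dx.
g(x) = x^2 - 18*x/5 + 3

The best approximation g ∈ W is the orthogonal projection of f onto W. Writing g = a_0 + a_1 x + a_2 x^2, the coefficients solve the normal equations G · a = b where
  G_{ij} = <φ_i, φ_j> and b_i = <f, φ_i>, with φ_0 = 1, φ_1 = x, φ_2 = x^2.
G =
  [2, 0, 2/3]
  [0, 2/3, 0]
  [2/3, 0, 2/5],
b = (20/3, -12/5, 12/5).
Solving gives a_0 = 3, a_1 = -18/5, a_2 = 1, so
  g(x) = x^2 - 18*x/5 + 3.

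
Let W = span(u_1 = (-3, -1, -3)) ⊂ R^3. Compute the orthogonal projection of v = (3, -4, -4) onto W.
proj_W(v) = (-21/19, -7/19, -21/19)

Set up U = [u_1 | ... | u_1] ∈ R^(3×1). The projector onto W = col(U) is P = U (U^T U)^(-1) U^T.
Compute U^T U =
  [19],
and U^T v = (7).
Solve U^T U · c = U^T v for the coefficients: c = (7/19). The projection is proj_W(v) = U c.
Check: (v - proj_W(v)) · u_1 = 0  (should be 0).
Result: proj_W(v) = (-21/19, -7/19, -21/19).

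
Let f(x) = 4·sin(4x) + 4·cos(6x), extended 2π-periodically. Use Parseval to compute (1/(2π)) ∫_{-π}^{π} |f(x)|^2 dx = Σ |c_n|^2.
Σ |c_n|^2 = 16

Expand |f|^2 and use orthogonality of {sin(nx), cos(mx)} on [-π, π]:
  ∫_{-π}^{π} sin(nx)^2 dx = π, ∫ cos(mx)^2 dx = π, and cross terms integrate to 0.
So ∫_{-π}^{π} f(x)^2 dx = 4^2 · π + 4^2 · π = (16 + 16)π.
Divide by 2π: (16 + 16)/2 = 16.
By Parseval, this equals Σ |c_n|^2.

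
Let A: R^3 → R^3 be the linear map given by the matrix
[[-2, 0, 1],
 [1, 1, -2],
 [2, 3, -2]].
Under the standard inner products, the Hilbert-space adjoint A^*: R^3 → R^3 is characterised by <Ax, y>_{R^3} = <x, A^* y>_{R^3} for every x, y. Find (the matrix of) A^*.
A^* = A^T =
[[-2, 1, 2],
 [0, 1, 3],
 [1, -2, -2]]

For real matrices with standard dot products, the defining identity <Ax, y> = <x, A^* y> gives (Ax)^T y = x^T (A^*) y, i.e. x^T A^T y = x^T (A^*) y. Since this holds for all x, y, we must have A^* = A^T. Therefore
A^* =
[[-2, 1, 2],
 [0, 1, 3],
 [1, -2, -2]].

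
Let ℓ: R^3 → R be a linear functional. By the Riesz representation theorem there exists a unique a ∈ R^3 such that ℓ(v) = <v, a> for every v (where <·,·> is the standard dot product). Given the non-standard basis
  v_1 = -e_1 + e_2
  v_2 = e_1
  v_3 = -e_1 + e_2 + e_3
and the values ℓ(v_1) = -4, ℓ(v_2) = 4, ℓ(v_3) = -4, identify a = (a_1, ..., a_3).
a = (4, 0, 0)

Write a = (a_1, ..., a_3) in the standard basis. For each basis vector v_i, ℓ(v_i) = <v_i, a> is a linear equation in the a_j's. Collect the n equations into a matrix system V a = ℓ, where row i of V is v_i (expressed in the standard basis). Since V is invertible (lower-triangular with 1s on the diagonal, up to permutation), solve by back-substitution:
  V =
[[-1, 1, 0],
 [1, 0, 0],
 [-1, 1, 1]]
  V a = (-4, 4, -4)
Solving gives a = (4, 0, 0).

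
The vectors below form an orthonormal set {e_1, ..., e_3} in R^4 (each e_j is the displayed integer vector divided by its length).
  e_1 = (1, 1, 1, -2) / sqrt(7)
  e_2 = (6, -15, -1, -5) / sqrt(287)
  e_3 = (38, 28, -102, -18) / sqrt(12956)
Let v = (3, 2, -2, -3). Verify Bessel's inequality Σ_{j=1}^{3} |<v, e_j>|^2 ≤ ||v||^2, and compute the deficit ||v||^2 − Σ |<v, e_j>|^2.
Σ |<v, e_j>|^2 = 2038/79; ||v||^2 = 26; deficit = 16/79

Write each e_j = u_j / sqrt(<u_j, u_j>) where u_j is the displayed integer vector. Then <v, e_j> = <v, u_j> / sqrt(<u_j, u_j>), so |<v, e_j>|^2 = <v, u_j>^2 / <u_j, u_j>.
Coefficients: <v, e_1> = 9/sqrt(7), <v, e_2> = 5/sqrt(287), <v, e_3> = 428/sqrt(12956).
Square and sum: Σ |<v, e_j>|^2 = 2038/79.
Compute ||v||^2 = v·v = 26.
Deficit = 26 − 2038/79 = 16/79 ≥ 0, confirming Bessel's inequality. (The deficit equals ||v − Σ <v,e_j> e_j||^2, the squared distance from v to span{e_j}.)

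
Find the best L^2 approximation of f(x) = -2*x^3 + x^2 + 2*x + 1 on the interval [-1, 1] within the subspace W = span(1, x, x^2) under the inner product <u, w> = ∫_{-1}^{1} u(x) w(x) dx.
g(x) = x^2 + 4*x/5 + 1

The best approximation g ∈ W is the orthogonal projection of f onto W. Writing g = a_0 + a_1 x + a_2 x^2, the coefficients solve the normal equations G · a = b where
  G_{ij} = <φ_i, φ_j> and b_i = <f, φ_i>, with φ_0 = 1, φ_1 = x, φ_2 = x^2.
G =
  [2, 0, 2/3]
  [0, 2/3, 0]
  [2/3, 0, 2/5],
b = (8/3, 8/15, 16/15).
Solving gives a_0 = 1, a_1 = 4/5, a_2 = 1, so
  g(x) = x^2 + 4*x/5 + 1.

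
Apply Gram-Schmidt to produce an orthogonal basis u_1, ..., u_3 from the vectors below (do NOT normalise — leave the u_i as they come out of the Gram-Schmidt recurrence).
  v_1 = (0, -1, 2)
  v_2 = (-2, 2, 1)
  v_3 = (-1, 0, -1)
Orthogonal basis:
  u_1 = (0, -1, 2)
  u_2 = (-2, 2, 1)
  u_3 = (-7/9, -28/45, -14/45)

Apply the Gram-Schmidt recurrence
  u_1 = v_1
  u_i = v_i − Σ_{j<i} ((v_i · u_j) / (u_j · u_j)) · u_j.

Step by step this gives:
  u_1 = (0, -1, 2)
  u_2 = (-2, 2, 1)
  u_3 = (-7/9, -28/45, -14/45)

Orthogonality check:
  u_2 · u_1 = 0 (should be 0)
  u_3 · u_1 = 0 (should be 0)
  u_3 · u_2 = 0 (should be 0)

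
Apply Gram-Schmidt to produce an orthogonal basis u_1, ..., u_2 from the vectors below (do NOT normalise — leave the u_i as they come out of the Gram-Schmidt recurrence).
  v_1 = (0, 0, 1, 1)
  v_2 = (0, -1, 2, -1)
Orthogonal basis:
  u_1 = (0, 0, 1, 1)
  u_2 = (0, -1, 3/2, -3/2)

Apply the Gram-Schmidt recurrence
  u_1 = v_1
  u_i = v_i − Σ_{j<i} ((v_i · u_j) / (u_j · u_j)) · u_j.

Step by step this gives:
  u_1 = (0, 0, 1, 1)
  u_2 = (0, -1, 3/2, -3/2)

Orthogonality check:
  u_2 · u_1 = 0 (should be 0)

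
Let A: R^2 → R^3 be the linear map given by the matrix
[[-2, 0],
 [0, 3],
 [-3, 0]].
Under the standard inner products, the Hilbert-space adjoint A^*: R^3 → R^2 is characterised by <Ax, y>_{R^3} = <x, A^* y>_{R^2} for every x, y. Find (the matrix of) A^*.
A^* = A^T =
[[-2, 0, -3],
 [0, 3, 0]]

For real matrices with standard dot products, the defining identity <Ax, y> = <x, A^* y> gives (Ax)^T y = x^T (A^*) y, i.e. x^T A^T y = x^T (A^*) y. Since this holds for all x, y, we must have A^* = A^T. Therefore
A^* =
[[-2, 0, -3],
 [0, 3, 0]].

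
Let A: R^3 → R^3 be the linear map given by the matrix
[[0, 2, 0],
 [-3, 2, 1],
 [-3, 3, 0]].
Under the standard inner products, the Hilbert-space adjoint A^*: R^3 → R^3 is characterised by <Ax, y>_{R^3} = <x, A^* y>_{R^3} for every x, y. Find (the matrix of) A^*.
A^* = A^T =
[[0, -3, -3],
 [2, 2, 3],
 [0, 1, 0]]

For real matrices with standard dot products, the defining identity <Ax, y> = <x, A^* y> gives (Ax)^T y = x^T (A^*) y, i.e. x^T A^T y = x^T (A^*) y. Since this holds for all x, y, we must have A^* = A^T. Therefore
A^* =
[[0, -3, -3],
 [2, 2, 3],
 [0, 1, 0]].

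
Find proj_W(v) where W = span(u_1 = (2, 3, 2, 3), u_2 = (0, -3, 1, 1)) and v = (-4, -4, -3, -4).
proj_W(v) = (-398/135, -188/45, -409/135, -608/135)

Set up U = [u_1 | ... | u_2] ∈ R^(4×2). The projector onto W = col(U) is P = U (U^T U)^(-1) U^T.
Compute U^T U =
  [26, -4]
  [-4, 11],
and U^T v = (-38, 5).
Solve U^T U · c = U^T v for the coefficients: c = (-199/135, -11/135). The projection is proj_W(v) = U c.
Check: (v - proj_W(v)) · u_1 = 0  (should be 0).
Check: (v - proj_W(v)) · u_2 = 0  (should be 0).
Result: proj_W(v) = (-398/135, -188/45, -409/135, -608/135).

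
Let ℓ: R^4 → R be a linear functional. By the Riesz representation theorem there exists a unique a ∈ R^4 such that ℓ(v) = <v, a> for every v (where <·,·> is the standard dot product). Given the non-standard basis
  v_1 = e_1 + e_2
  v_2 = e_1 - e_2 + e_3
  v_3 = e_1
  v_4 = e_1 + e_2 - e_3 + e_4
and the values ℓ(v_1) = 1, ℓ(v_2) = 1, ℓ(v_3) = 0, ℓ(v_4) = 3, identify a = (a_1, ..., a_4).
a = (0, 1, 2, 4)

Write a = (a_1, ..., a_4) in the standard basis. For each basis vector v_i, ℓ(v_i) = <v_i, a> is a linear equation in the a_j's. Collect the n equations into a matrix system V a = ℓ, where row i of V is v_i (expressed in the standard basis). Since V is invertible (lower-triangular with 1s on the diagonal, up to permutation), solve by back-substitution:
  V =
[[1, 1, 0, 0],
 [1, -1, 1, 0],
 [1, 0, 0, 0],
 [1, 1, -1, 1]]
  V a = (1, 1, 0, 3)
Solving gives a = (0, 1, 2, 4).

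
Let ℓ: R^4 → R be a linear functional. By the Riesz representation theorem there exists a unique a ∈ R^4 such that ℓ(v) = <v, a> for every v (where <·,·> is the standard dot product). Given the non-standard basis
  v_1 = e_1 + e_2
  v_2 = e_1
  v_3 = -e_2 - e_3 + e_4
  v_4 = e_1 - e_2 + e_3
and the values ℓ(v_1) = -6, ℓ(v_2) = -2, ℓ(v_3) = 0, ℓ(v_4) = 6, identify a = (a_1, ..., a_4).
a = (-2, -4, 4, 0)

Write a = (a_1, ..., a_4) in the standard basis. For each basis vector v_i, ℓ(v_i) = <v_i, a> is a linear equation in the a_j's. Collect the n equations into a matrix system V a = ℓ, where row i of V is v_i (expressed in the standard basis). Since V is invertible (lower-triangular with 1s on the diagonal, up to permutation), solve by back-substitution:
  V =
[[1, 1, 0, 0],
 [1, 0, 0, 0],
 [0, -1, -1, 1],
 [1, -1, 1, 0]]
  V a = (-6, -2, 0, 6)
Solving gives a = (-2, -4, 4, 0).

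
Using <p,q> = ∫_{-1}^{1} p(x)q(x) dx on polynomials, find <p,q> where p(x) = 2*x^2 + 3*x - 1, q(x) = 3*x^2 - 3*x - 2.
<p,q> = -64/15

Expand the product: p(x)·q(x) = 6*x^4 + 3*x^3 - 16*x^2 - 3*x + 2.
∫_{-1}^{1} of each monomial x^k gives [2/(k+1) if k even, 0 if k odd]. Integrating term-by-term (or equivalently evaluating the antiderivative F(x) = 6*x^5/5 + 3*x^4/4 - 16*x^3/3 - 3*x^2/2 + 2*x at the endpoints):
  F(1) − F(−1) = -173/60 − (83/60) = -64/15.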